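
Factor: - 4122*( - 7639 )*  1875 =2^1*3^3*5^4*229^1*7639^1 = 59039921250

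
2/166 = 1/83=0.01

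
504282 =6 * 84047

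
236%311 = 236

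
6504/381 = 2168/127 = 17.07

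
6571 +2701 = 9272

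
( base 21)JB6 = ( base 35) 716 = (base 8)20650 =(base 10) 8616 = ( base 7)34056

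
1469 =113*13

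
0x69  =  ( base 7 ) 210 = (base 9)126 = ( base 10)105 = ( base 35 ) 30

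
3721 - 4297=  - 576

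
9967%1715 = 1392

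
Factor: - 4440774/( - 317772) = 2^ (-1)*3^(-1)*7^( - 1)*17^2*97^( - 1)*197^1=56933/4074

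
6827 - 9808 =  - 2981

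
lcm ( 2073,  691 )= 2073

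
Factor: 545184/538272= 7^(-1 )*89^( - 1)*631^1=631/623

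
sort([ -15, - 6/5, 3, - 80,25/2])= [ - 80,-15 ,  -  6/5,3,25/2] 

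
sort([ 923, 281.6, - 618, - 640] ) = [ - 640, - 618,  281.6 , 923 ]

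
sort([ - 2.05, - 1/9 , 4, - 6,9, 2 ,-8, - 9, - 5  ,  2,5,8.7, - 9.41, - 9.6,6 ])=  [ - 9.6, - 9.41, - 9 , - 8, - 6, -5,- 2.05,-1/9,2,  2 , 4,5, 6, 8.7,9]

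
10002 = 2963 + 7039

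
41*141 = 5781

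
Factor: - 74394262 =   -  2^1 * 823^1*45197^1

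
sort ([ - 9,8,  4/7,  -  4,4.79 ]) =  [ - 9, - 4 , 4/7, 4.79, 8 ] 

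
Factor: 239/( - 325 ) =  - 5^( - 2)*13^( - 1) * 239^1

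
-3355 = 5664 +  - 9019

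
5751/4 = 1437 + 3/4= 1437.75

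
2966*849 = 2518134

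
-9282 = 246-9528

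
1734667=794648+940019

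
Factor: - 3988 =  - 2^2 *997^1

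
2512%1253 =6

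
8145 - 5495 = 2650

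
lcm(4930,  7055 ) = 409190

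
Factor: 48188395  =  5^1*47^1*53^2*73^1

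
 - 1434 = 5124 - 6558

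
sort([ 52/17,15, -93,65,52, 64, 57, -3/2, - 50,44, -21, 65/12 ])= [ - 93,-50, - 21,-3/2,  52/17, 65/12, 15, 44, 52, 57, 64, 65]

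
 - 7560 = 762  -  8322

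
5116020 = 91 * 56220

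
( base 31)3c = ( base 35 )30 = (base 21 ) 50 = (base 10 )105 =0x69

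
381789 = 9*42421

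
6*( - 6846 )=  - 41076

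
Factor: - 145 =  - 5^1*29^1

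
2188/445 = 2188/445 = 4.92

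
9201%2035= 1061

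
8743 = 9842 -1099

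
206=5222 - 5016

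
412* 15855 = 6532260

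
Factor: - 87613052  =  -2^2*331^1*66173^1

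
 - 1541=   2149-3690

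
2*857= 1714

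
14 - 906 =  - 892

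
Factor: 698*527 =2^1*17^1*31^1*349^1= 367846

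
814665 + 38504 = 853169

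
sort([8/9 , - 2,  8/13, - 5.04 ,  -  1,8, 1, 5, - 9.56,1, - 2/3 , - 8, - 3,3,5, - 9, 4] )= [ - 9.56, - 9, - 8, - 5.04,-3, - 2,-1, - 2/3,8/13, 8/9, 1, 1, 3,4,5,5, 8 ] 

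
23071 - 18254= 4817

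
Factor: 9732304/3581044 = 2433076/895261  =  2^2*19^(-1)*47119^( - 1)*608269^1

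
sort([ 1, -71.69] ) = [  -  71.69,1] 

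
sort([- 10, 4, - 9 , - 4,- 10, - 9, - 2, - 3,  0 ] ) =[ - 10 , -10, - 9,-9, - 4, - 3, -2, 0,4 ] 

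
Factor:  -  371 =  - 7^1*53^1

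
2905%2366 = 539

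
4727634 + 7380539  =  12108173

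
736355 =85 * 8663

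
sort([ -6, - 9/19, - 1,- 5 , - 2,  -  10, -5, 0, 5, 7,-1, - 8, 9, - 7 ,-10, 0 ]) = [ - 10,  -  10, - 8, - 7, - 6,  -  5,-5, - 2, - 1 ,  -  1,-9/19, 0,0, 5, 7,  9]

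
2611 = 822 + 1789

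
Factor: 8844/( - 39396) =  - 7^(-2 )*11^1 = - 11/49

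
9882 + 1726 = 11608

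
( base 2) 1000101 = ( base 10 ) 69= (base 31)27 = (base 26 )2h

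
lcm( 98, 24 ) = 1176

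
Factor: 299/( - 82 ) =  - 2^( - 1 )*13^1*23^1*41^(-1 ) 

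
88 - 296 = - 208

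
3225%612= 165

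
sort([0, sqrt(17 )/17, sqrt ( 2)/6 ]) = [ 0 , sqrt (2)/6,sqrt( 17)/17]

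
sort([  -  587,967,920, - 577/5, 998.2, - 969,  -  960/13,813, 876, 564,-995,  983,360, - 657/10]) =[ - 995,  -  969, - 587,-577/5, - 960/13,  -  657/10, 360, 564,813,876, 920, 967, 983,  998.2]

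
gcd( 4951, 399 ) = 1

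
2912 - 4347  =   - 1435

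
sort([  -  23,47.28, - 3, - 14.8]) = [ - 23, - 14.8 , - 3, 47.28 ] 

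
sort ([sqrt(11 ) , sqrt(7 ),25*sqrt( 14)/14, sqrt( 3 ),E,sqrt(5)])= [ sqrt(3 ),sqrt(5 ),sqrt(7),E , sqrt( 11 ),  25 * sqrt( 14)/14 ]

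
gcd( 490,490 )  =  490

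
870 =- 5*( - 174 ) 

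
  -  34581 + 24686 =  - 9895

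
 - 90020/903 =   -  12860/129 = -99.69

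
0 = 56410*0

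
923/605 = 1+318/605= 1.53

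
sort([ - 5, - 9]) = [ - 9, - 5]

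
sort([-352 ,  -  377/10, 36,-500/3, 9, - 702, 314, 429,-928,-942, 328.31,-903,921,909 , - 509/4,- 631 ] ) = [ -942, - 928,-903,-702, - 631,-352, -500/3 , - 509/4, -377/10, 9,36,314, 328.31,429, 909,921] 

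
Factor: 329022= 2^1*3^5*677^1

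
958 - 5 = 953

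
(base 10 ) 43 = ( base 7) 61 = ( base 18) 27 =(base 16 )2b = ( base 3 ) 1121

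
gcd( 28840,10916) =4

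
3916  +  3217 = 7133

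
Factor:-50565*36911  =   - 1866404715 = - 3^1*5^1*7^1 *3371^1*5273^1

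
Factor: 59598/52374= 3^1 * 11^1 * 29^( - 1 ) = 33/29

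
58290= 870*67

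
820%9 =1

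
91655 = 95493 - 3838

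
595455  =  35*17013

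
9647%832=495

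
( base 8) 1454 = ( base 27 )132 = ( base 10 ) 812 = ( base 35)n7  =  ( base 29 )s0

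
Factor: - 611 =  - 13^1 *47^1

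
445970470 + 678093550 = 1124064020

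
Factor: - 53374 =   -  2^1 * 26687^1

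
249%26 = 15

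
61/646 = 61/646 = 0.09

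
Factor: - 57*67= - 3^1*19^1*67^1 = - 3819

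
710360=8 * 88795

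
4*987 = 3948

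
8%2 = 0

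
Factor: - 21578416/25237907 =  - 2^4*23^1  *157^( - 1)*191^1*  307^1 * 160751^(-1 )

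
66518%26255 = 14008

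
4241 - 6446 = -2205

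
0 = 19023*0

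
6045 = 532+5513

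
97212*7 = 680484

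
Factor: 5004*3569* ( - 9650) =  - 172342013400 = - 2^3 * 3^2*5^2*43^1*83^1 * 139^1*193^1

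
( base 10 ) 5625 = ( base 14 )209b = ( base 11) 4254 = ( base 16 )15f9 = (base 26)889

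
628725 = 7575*83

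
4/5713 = 4/5713=0.00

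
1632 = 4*408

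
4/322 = 2/161 = 0.01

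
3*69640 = 208920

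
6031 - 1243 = 4788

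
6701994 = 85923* 78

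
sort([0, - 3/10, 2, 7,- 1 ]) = [  -  1,-3/10,0, 2, 7 ] 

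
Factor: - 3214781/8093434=- 2^( - 1) *19^1*191^(-1 )*21187^ ( - 1) * 169199^1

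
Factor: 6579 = 3^2*17^1*43^1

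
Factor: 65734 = 2^1 * 23^1*1429^1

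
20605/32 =20605/32 = 643.91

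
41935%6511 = 2869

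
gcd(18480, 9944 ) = 88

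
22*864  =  19008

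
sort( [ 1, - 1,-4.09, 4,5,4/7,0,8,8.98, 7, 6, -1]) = [-4.09 , - 1,-1,0, 4/7, 1, 4,5, 6,7 , 8 , 8.98]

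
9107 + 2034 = 11141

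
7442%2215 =797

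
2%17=2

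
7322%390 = 302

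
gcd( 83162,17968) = 2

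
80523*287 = 23110101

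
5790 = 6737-947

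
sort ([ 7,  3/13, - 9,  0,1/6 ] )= [ - 9, 0,1/6,3/13,7]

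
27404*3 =82212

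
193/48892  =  193/48892 = 0.00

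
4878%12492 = 4878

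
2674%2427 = 247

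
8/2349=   8/2349 = 0.00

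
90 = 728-638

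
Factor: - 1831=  - 1831^1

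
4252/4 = 1063=1063.00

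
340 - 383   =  -43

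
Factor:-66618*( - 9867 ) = 2^1*3^3*11^1*13^1*23^1 * 3701^1 =657319806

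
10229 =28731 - 18502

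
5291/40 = 5291/40 = 132.28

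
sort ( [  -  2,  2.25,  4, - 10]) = [-10, - 2, 2.25, 4] 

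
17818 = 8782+9036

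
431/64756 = 431/64756 = 0.01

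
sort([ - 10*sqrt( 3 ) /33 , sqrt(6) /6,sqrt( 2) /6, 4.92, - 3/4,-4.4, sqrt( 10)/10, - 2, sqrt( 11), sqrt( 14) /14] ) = [ - 4.4, - 2,  -  3/4, - 10*sqrt( 3 )/33,sqrt(2 ) /6,sqrt( 14)/14,sqrt(10)/10, sqrt(6)/6,sqrt( 11), 4.92]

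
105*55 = 5775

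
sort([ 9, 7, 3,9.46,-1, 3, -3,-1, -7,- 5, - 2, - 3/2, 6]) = [ - 7, - 5, - 3 ,-2, - 3/2,- 1, - 1 , 3 , 3,6,7,9,9.46]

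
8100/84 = 96 + 3/7 = 96.43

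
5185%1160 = 545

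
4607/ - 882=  - 6 + 685/882=-  5.22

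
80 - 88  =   - 8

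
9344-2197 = 7147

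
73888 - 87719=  - 13831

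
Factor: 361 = 19^2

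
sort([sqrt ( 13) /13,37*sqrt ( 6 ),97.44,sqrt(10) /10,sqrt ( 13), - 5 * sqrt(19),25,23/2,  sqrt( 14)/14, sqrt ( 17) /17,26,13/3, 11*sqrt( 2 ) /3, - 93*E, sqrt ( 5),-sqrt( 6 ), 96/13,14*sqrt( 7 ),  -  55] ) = [ - 93*E, - 55,-5 * sqrt( 19), - sqrt ( 6 ),  sqrt (17)/17,sqrt( 14)/14, sqrt ( 13 ) /13,sqrt( 10)/10,sqrt ( 5),sqrt ( 13),13/3,11 * sqrt ( 2 )/3,96/13,  23/2, 25,26 , 14*sqrt(7), 37 * sqrt( 6),97.44 ] 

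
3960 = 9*440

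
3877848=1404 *2762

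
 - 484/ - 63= 484/63 = 7.68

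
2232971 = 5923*377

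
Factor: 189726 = 2^1*3^1*103^1*307^1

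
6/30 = 1/5 = 0.20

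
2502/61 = 2502/61=41.02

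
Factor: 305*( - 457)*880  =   - 122658800  =  - 2^4*5^2 * 11^1*61^1*457^1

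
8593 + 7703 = 16296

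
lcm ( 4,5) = 20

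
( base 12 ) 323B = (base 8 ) 12617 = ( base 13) 2687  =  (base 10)5519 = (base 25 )8kj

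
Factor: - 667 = - 23^1  *  29^1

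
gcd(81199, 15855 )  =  1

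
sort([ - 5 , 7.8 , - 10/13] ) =[- 5, - 10/13 , 7.8] 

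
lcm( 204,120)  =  2040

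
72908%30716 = 11476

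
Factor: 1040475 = 3^1* 5^2* 13873^1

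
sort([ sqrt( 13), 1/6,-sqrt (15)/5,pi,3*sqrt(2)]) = [  -  sqrt( 15)/5,  1/6,pi,sqrt( 13),3*sqrt(2) ]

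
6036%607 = 573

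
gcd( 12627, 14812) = 23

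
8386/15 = 559 +1/15=559.07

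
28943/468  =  61+395/468 = 61.84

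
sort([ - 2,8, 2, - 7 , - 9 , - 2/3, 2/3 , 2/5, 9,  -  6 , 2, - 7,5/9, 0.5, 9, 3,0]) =[  -  9, - 7, - 7, - 6 , - 2,-2/3,0,2/5,0.5,5/9, 2/3, 2 , 2,  3, 8,  9, 9]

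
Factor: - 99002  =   - 2^1 *59^1 * 839^1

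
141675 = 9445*15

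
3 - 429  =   - 426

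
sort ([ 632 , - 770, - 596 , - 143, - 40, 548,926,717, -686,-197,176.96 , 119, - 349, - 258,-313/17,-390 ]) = [-770, - 686,-596,-390 , - 349,  -  258, - 197,-143, - 40,  -  313/17,119, 176.96,548,632,  717,  926]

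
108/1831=108/1831 = 0.06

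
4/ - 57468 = -1/14367 = - 0.00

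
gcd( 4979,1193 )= 1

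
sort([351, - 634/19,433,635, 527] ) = [  -  634/19,  351,433,527,  635 ]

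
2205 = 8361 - 6156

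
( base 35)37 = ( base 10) 112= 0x70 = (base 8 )160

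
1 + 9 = 10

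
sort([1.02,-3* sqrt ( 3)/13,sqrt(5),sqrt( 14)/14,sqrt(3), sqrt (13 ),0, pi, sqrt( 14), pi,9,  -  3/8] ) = [ -3 * sqrt(3)/13, - 3/8,0,sqrt(14)/14,1.02, sqrt( 3), sqrt ( 5),pi,pi,sqrt( 13),sqrt(14),9] 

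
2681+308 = 2989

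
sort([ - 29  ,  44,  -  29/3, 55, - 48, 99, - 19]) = [ - 48, - 29, - 19 , - 29/3,44,55, 99] 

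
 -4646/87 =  -4646/87= - 53.40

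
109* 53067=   5784303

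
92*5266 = 484472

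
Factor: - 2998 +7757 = 4759^1= 4759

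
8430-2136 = 6294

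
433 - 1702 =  - 1269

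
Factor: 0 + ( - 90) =-90 = - 2^1*3^2*5^1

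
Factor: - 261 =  - 3^2*29^1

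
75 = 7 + 68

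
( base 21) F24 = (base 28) 8DP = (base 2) 1101000000101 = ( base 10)6661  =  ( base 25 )AGB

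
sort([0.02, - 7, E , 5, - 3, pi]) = [-7, - 3, 0.02, E, pi,5]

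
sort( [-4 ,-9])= [ - 9,-4] 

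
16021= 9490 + 6531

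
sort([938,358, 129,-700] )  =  [ - 700, 129,358, 938 ] 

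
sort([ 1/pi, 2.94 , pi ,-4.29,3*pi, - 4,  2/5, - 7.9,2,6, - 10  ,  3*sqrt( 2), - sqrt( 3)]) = [  -  10,- 7.9, - 4.29, -4, - sqrt( 3),  1/pi, 2/5, 2,  2.94,pi, 3*sqrt(2 ),6, 3*pi ] 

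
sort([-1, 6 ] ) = [ - 1, 6 ] 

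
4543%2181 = 181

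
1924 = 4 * 481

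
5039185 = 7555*667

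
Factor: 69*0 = 0^1 = 0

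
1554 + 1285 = 2839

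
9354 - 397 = 8957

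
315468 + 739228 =1054696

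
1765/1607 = 1 + 158/1607 = 1.10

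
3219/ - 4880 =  - 1  +  1661/4880 = - 0.66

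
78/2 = 39 = 39.00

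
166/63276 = 83/31638=0.00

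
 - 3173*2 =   -  6346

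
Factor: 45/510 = 3/34 = 2^ ( - 1 ) * 3^1* 17^(-1 )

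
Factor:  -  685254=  - 2^1*3^1*19^1*6011^1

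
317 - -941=1258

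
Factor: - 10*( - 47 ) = 470= 2^1*5^1*47^1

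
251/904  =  251/904=0.28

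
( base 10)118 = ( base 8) 166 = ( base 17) 6G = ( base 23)53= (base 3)11101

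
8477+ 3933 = 12410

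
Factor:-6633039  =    -  3^1*7^1 * 23^1*31^1*443^1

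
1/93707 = 1/93707 = 0.00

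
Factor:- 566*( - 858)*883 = 428809524 = 2^2 * 3^1*11^1*13^1*283^1* 883^1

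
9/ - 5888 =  - 1 + 5879/5888 = - 0.00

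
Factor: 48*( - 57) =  -2^4*3^2  *19^1   =  -2736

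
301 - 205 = 96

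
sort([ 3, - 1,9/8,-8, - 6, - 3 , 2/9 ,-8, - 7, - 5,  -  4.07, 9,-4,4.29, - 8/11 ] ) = [ -8, - 8, - 7, - 6,-5 ,-4.07, - 4, - 3  ,-1, - 8/11,2/9,9/8, 3, 4.29,9 ] 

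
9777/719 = 13 + 430/719= 13.60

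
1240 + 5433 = 6673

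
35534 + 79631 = 115165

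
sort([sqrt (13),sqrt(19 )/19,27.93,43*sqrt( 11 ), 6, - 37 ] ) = [ - 37 , sqrt ( 19) /19, sqrt ( 13 ),6,  27.93,43 * sqrt(11)] 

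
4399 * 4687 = 20618113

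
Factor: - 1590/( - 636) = 2^( - 1)*5^1 = 5/2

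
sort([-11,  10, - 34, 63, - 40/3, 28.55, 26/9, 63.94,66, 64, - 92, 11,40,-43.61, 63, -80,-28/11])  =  [ -92, - 80, - 43.61, - 34, - 40/3, - 11, - 28/11, 26/9  ,  10, 11, 28.55, 40,63, 63, 63.94, 64,66 ] 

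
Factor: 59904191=71^1*173^1*4877^1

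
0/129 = 0 = 0.00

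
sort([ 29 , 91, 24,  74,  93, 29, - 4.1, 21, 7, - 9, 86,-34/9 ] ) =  [ - 9, - 4.1, -34/9,7, 21,24,29,29, 74,86,  91, 93]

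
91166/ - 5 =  - 18234 + 4/5 =- 18233.20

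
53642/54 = 26821/27 = 993.37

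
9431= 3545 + 5886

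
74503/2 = 37251 + 1/2 = 37251.50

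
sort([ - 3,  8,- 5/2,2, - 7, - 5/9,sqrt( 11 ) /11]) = [ - 7  , - 3, - 5/2 , - 5/9, sqrt( 11)/11, 2, 8]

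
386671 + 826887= 1213558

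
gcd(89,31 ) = 1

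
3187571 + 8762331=11949902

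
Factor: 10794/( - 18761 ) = - 2^1*3^1*7^1*73^( - 1) =- 42/73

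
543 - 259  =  284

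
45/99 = 5/11 = 0.45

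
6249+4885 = 11134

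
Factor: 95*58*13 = 2^1*5^1*13^1*19^1*29^1 = 71630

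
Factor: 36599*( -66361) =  - 2428746239 = -  36599^1 * 66361^1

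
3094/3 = 1031 + 1/3=1031.33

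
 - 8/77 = -8/77 = - 0.10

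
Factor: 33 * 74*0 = 0 = 0^1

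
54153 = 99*547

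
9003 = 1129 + 7874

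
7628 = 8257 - 629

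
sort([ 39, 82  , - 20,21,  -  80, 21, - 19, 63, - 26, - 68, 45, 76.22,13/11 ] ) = [-80,-68,-26  , - 20, - 19, 13/11,  21,21, 39 , 45,  63,76.22, 82]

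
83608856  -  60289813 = 23319043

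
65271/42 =21757/14 = 1554.07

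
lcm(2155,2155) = 2155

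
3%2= 1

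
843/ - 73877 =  - 1 + 73034/73877=-0.01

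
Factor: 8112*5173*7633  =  2^4*3^1*7^1*13^2*17^1*449^1*739^1 = 320306449008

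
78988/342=230 + 164/171  =  230.96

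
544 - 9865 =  - 9321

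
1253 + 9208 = 10461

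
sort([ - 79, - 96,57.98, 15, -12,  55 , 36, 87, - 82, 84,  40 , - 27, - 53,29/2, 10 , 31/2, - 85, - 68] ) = [ - 96, - 85, - 82, - 79,-68, - 53,  -  27,-12, 10,  29/2, 15,31/2 , 36, 40,55, 57.98,84,87]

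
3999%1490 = 1019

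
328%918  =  328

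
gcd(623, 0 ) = 623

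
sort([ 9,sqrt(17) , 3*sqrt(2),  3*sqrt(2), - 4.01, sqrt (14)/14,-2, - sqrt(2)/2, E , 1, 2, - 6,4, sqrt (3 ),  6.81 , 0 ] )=[ - 6, - 4.01, - 2, - sqrt(2)/2 , 0, sqrt(14)/14,  1,sqrt(3), 2, E, 4,  sqrt(17 ), 3 *sqrt(  2) , 3*sqrt(2), 6.81,9] 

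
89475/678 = 131 + 219/226 = 131.97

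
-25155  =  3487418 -3512573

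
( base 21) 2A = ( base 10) 52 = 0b110100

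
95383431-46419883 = 48963548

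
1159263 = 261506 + 897757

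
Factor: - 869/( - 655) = 5^(-1 )*11^1*79^1*131^ (-1)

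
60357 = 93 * 649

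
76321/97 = 786 + 79/97 = 786.81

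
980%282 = 134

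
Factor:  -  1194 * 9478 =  - 2^2*3^1*7^1*199^1 * 677^1 = - 11316732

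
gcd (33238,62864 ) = 2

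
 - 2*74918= - 149836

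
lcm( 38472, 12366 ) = 346248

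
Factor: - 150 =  - 2^1 * 3^1*5^2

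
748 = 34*22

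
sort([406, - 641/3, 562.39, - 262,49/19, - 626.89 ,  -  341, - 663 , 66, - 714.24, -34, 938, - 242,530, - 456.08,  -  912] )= [ - 912,- 714.24, - 663,-626.89,-456.08,-341, - 262, - 242,-641/3, -34,49/19,66,406 , 530,562.39, 938]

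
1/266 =1/266 = 0.00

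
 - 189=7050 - 7239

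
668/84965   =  668/84965= 0.01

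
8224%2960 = 2304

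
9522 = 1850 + 7672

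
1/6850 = 1/6850 = 0.00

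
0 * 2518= 0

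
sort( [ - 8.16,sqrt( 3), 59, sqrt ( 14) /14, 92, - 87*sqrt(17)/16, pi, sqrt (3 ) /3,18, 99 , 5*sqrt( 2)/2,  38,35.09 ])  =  [- 87 * sqrt( 17)/16, - 8.16,sqrt( 14)/14,sqrt ( 3)/3  ,  sqrt(3), pi,5*sqrt( 2)/2, 18, 35.09,38, 59,92,99] 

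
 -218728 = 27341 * (-8 ) 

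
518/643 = 518/643 = 0.81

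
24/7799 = 24/7799  =  0.00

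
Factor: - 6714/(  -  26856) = 1/4= 2^( - 2 )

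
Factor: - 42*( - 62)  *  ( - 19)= - 2^2*3^1*7^1*19^1*31^1 = - 49476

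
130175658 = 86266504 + 43909154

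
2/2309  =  2/2309 = 0.00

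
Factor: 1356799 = 367^1*3697^1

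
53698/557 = 96+226/557 = 96.41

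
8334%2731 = 141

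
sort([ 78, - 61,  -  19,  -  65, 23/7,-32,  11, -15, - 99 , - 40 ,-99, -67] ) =[ - 99, - 99, - 67, - 65,  -  61, - 40, - 32,-19, -15,  23/7,  11 , 78]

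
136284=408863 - 272579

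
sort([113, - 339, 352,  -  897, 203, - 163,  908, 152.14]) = [ - 897 , - 339, - 163, 113, 152.14,  203,352,908] 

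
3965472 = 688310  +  3277162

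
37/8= 4+5/8 = 4.62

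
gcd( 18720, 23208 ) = 24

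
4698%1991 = 716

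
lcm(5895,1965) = 5895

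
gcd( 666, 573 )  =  3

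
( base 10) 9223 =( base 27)CHG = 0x2407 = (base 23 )ha0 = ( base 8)22007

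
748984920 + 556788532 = 1305773452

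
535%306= 229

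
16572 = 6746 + 9826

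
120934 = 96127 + 24807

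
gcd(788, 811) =1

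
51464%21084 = 9296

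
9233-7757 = 1476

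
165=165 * 1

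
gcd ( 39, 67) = 1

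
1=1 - 0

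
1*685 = 685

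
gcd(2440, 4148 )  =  244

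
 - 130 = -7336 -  -7206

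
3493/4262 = 3493/4262 = 0.82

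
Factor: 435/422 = 2^( - 1 )*3^1*5^1*29^1*211^( - 1 ) 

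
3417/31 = 110 + 7/31 = 110.23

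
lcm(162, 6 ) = 162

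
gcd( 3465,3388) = 77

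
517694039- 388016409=129677630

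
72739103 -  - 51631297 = 124370400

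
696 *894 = 622224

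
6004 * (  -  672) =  - 4034688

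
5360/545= 1072/109= 9.83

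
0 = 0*12188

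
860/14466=430/7233=0.06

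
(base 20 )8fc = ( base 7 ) 13145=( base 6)24132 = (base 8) 6670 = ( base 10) 3512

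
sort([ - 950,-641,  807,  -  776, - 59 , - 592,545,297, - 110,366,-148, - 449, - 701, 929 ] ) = [-950,-776,- 701, -641, -592,  -  449, - 148 ,  -  110 ,-59, 297 , 366,545, 807 , 929] 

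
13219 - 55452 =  - 42233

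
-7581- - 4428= -3153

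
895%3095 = 895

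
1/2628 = 1/2628 = 0.00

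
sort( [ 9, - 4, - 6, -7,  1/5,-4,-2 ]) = [ - 7,  -  6, - 4, - 4, - 2 , 1/5,9 ] 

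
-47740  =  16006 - 63746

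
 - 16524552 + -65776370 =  - 82300922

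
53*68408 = 3625624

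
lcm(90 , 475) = 8550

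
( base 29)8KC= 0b1110010011000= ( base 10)7320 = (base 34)6BA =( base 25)bhk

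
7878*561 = 4419558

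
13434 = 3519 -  - 9915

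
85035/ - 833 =- 85035/833 = -102.08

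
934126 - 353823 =580303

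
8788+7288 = 16076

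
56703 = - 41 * ( - 1383) 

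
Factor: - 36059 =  - 107^1 * 337^1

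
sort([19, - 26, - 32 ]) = [-32, - 26 , 19 ]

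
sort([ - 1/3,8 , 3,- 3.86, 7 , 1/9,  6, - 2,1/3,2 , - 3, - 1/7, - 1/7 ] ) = [ - 3.86, - 3, - 2, - 1/3, - 1/7, - 1/7, 1/9,1/3, 2,  3,6,7, 8]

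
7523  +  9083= 16606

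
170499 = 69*2471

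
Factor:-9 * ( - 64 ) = 576= 2^6* 3^2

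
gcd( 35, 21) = 7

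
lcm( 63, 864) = 6048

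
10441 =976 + 9465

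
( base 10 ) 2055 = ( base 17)71F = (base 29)2CP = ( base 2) 100000000111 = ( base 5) 31210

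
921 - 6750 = - 5829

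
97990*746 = 73100540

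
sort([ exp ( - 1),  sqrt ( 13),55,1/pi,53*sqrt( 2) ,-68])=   [ - 68, 1/pi,exp(-1 ),sqrt( 13 ),  55, 53*sqrt( 2)] 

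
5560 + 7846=13406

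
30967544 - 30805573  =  161971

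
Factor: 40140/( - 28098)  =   - 2^1*5^1 * 7^( -1) = - 10/7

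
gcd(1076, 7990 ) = 2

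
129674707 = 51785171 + 77889536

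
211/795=211/795= 0.27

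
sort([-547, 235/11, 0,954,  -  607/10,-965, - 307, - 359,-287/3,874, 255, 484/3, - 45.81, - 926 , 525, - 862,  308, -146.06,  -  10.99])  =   [ - 965,  -  926,  -  862,-547,  -  359, - 307, - 146.06, - 287/3, - 607/10, - 45.81, - 10.99 , 0,235/11,484/3,255, 308,  525 , 874,954 ]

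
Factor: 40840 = 2^3 *5^1*1021^1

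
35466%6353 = 3701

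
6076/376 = 1519/94 = 16.16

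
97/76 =1 + 21/76 = 1.28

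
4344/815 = 4344/815=5.33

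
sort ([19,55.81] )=[ 19,55.81]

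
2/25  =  2/25 = 0.08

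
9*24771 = 222939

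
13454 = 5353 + 8101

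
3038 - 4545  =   - 1507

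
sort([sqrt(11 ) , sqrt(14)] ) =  [ sqrt(11 ),sqrt(14) ]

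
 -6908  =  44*(- 157)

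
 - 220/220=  - 1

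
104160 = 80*1302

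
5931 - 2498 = 3433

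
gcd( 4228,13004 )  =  4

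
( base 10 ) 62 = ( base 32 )1u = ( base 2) 111110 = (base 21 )2K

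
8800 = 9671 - 871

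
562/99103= 562/99103 = 0.01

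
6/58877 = 6/58877 =0.00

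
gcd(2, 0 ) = 2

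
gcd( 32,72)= 8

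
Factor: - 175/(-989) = 5^2*7^1* 23^(- 1)*43^( - 1)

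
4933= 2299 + 2634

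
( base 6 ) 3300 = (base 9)1030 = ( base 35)LL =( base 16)2F4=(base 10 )756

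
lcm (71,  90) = 6390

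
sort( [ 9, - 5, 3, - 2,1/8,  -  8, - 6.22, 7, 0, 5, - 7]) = [  -  8, - 7, - 6.22, - 5, - 2,0, 1/8 , 3,5, 7, 9]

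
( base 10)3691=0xE6B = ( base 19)A45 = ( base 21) 87G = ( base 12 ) 2177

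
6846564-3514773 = 3331791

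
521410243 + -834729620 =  - 313319377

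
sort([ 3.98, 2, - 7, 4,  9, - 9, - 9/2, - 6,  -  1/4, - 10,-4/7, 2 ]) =[ - 10,-9, - 7 , - 6 , - 9/2,-4/7, - 1/4,2, 2, 3.98,4,9]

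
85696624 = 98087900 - 12391276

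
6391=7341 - 950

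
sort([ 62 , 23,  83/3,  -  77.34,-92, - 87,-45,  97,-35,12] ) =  [-92,  -  87, - 77.34,- 45,-35 , 12,23,83/3,  62,  97 ]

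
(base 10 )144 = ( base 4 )2100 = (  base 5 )1034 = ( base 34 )48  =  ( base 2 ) 10010000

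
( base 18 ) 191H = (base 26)cpl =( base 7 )34415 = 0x224F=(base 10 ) 8783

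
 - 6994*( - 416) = 2909504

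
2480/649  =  2480/649 =3.82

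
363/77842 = 363/77842 = 0.00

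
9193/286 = 32  +  41/286 = 32.14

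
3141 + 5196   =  8337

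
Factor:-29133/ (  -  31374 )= 2^(-1 )*7^( - 1)*13^1= 13/14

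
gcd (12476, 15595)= 3119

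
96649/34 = 96649/34 =2842.62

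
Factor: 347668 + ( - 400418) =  - 52750 = -  2^1*5^3 * 211^1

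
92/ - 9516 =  - 1 + 2356/2379 = - 0.01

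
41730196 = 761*54836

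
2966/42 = 70+ 13/21 = 70.62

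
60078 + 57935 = 118013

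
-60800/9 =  - 6756 + 4/9 = - 6755.56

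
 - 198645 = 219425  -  418070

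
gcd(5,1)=1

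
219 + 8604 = 8823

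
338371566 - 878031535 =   -  539659969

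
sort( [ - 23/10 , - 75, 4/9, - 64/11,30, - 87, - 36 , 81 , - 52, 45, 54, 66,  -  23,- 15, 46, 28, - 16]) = [  -  87 , - 75,-52, - 36, - 23, - 16, - 15, - 64/11, - 23/10,  4/9, 28,30,45,46,54,66, 81 ] 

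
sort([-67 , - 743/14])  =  [-67,  -  743/14] 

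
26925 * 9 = 242325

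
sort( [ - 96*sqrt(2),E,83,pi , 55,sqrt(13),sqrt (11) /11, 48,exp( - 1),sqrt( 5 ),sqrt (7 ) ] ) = [ - 96*sqrt(2), sqrt( 11 ) /11,exp(- 1),sqrt (5),sqrt (7),E,pi , sqrt ( 13) , 48, 55, 83] 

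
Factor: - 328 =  - 2^3*41^1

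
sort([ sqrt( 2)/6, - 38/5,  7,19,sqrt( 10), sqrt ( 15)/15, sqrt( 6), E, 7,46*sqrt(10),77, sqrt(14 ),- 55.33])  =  [- 55.33, - 38/5, sqrt( 2)/6,sqrt(15)/15, sqrt( 6), E, sqrt( 10),sqrt(14),  7, 7,  19,77,46*sqrt( 10) ] 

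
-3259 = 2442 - 5701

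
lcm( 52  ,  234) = 468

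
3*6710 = 20130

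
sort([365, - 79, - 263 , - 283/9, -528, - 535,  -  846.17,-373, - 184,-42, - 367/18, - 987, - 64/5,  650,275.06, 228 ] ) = [ - 987, - 846.17,  -  535, - 528, - 373, - 263, - 184,  -  79, - 42,  -  283/9, - 367/18,  -  64/5, 228,275.06 , 365,650 ]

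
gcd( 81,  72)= 9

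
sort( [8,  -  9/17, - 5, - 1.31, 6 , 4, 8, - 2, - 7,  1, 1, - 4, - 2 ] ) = [ - 7,- 5,-4, - 2,-2,-1.31,  -  9/17, 1,1,4,  6,  8, 8 ] 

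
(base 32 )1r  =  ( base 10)59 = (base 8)73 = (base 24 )2B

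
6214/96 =3107/48= 64.73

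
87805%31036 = 25733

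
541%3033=541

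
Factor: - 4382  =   -2^1*7^1*313^1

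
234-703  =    -  469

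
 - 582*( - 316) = 183912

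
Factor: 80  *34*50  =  136000 = 2^6*5^3*17^1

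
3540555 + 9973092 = 13513647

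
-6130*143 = -876590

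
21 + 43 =64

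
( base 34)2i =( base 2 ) 1010110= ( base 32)2M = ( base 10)86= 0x56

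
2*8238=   16476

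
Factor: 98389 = 98389^1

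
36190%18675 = 17515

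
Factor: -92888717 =  -  173^1*536929^1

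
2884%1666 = 1218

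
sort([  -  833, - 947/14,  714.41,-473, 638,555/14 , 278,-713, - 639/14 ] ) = [ - 833,-713,  -  473,  -  947/14, - 639/14, 555/14,278,638, 714.41]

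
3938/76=1969/38 = 51.82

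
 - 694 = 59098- 59792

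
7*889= 6223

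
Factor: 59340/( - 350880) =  - 2^ ( - 3)*17^ (  -  1 ) *23^1 = -23/136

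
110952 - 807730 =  - 696778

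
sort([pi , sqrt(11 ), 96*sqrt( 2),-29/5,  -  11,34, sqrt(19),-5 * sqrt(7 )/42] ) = [ - 11, - 29/5,-5*sqrt( 7 )/42,pi,sqrt( 11),sqrt( 19 ), 34,96*sqrt(2 ) ]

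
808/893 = 808/893 = 0.90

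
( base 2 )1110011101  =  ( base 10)925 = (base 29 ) 12Q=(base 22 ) 1k1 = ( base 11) 771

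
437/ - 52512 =-1 + 52075/52512= -  0.01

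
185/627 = 185/627 = 0.30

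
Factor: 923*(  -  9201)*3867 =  - 3^2 * 13^1*71^1 * 1289^1*3067^1=-32840586441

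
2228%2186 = 42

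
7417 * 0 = 0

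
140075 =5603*25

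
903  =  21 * 43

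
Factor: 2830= 2^1 * 5^1*283^1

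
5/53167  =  5/53167 = 0.00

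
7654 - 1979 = 5675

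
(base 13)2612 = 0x152f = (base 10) 5423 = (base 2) 1010100101111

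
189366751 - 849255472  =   - 659888721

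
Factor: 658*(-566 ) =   -  2^2*7^1 * 47^1 * 283^1 = -  372428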